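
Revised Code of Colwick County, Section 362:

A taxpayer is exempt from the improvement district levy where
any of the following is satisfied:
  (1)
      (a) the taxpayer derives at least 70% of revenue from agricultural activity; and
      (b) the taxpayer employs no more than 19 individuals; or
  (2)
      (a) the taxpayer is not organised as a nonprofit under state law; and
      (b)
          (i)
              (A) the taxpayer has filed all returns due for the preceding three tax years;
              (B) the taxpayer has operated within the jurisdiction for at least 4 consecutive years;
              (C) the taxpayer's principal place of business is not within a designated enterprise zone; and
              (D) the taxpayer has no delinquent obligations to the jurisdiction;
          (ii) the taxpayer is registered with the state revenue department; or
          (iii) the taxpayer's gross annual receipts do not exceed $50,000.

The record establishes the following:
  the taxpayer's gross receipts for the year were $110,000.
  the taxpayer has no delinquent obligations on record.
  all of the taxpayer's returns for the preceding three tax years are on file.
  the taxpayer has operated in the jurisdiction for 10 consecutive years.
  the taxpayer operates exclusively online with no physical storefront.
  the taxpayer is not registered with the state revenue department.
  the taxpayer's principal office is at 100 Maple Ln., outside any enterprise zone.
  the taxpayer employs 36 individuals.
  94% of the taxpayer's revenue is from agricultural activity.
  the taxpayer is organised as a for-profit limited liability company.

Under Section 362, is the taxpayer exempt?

(a) ≥70% agricultural — satisfied.
(b) ≤ 19 employees — fails.
So (1) is not satisfied (T AND F).
(a) not (nonprofit) — met.
(A) returns current — holds.
(B) ≥ 4 yrs in jurisdiction — holds.
(C) not (in enterprise zone) — holds.
(D) no delinquency — met.
(i) = T AND T AND T AND T = true.
(ii) state-registered — fails.
(iii) receipts ≤ $50,000 — not satisfied.
So (b) is satisfied (T OR F OR F).
(2) = T AND T = true.
Overall = F OR T = true.

Yes — exempt.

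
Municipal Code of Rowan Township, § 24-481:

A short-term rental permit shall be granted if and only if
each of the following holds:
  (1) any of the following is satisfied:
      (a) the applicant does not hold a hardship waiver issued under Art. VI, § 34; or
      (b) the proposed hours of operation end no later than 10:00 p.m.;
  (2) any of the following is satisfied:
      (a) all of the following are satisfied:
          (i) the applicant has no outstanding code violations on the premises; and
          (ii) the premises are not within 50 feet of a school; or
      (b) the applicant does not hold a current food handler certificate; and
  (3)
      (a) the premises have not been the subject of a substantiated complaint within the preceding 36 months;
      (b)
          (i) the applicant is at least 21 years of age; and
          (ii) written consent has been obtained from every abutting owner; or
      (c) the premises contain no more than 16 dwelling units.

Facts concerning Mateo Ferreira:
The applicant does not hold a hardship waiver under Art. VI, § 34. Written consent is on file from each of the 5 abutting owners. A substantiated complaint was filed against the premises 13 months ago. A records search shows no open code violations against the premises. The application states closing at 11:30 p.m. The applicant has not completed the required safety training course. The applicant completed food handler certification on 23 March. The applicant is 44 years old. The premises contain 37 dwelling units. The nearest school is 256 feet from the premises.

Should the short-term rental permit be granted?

(a) not (hardship waiver) — satisfied.
(b) closes by 10 p.m. — not met.
So (1) is satisfied (T OR F).
(i) no code violations — met.
(ii) ≥50 ft from school — holds.
(a): T AND T → true.
(b) not (food handler cert.) — fails.
(2): T OR F → true.
(a) no complaint in 36 mo. — not met.
(i) age ≥ 21 — holds.
(ii) all abutters consent — met.
So (b) is satisfied (T AND T).
(c) ≤ 16 units — not met.
(3): F OR T OR F → true.
So Overall is satisfied (T AND T AND T).

Yes — granted.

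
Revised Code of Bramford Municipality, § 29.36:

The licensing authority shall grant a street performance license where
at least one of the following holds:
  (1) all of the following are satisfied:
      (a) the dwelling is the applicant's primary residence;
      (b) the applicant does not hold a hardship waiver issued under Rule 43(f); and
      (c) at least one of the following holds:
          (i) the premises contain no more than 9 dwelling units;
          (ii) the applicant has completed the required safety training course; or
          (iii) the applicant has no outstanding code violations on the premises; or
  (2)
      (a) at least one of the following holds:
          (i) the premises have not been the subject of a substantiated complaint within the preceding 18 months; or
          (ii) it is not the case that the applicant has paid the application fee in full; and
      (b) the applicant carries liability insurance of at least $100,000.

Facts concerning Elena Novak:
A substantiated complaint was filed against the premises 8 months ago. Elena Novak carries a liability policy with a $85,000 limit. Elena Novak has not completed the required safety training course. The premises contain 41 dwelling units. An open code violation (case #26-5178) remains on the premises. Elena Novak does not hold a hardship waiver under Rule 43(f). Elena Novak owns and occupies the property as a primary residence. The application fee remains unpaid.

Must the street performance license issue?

No — denied.

(a) primary residence — satisfied.
(b) not (hardship waiver) — holds.
(i) ≤ 9 units — not satisfied.
(ii) safety training — fails.
(iii) no code violations — not satisfied.
So (c) is not satisfied (F OR F OR F).
(1) = T AND T AND F = false.
(i) no complaint in 18 mo. — not satisfied.
(ii) not (fee paid) — met.
So (a) is satisfied (F OR T).
(b) insurance ≥ $100,000 — not satisfied.
So (2) is not satisfied (T AND F).
Overall: F OR F → false.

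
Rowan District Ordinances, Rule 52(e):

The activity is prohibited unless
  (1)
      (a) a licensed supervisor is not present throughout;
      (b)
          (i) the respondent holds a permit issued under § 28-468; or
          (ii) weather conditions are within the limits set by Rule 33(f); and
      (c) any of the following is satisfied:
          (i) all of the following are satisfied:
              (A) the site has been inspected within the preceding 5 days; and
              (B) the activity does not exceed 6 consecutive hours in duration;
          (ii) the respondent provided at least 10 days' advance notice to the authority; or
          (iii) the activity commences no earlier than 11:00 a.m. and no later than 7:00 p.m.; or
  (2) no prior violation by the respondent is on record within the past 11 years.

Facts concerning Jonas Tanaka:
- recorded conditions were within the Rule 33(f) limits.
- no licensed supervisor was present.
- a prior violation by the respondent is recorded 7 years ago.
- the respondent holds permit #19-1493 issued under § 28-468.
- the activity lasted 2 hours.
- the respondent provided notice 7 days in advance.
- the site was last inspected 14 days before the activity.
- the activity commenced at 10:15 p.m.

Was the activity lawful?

No — unlawful.

(a) not (supervisor present) — holds.
(i) holds permit — holds.
(ii) weather ok — satisfied.
So (b) is satisfied (T OR T).
(A) site inspected — not satisfied.
(B) ≤ 6 hrs duration — satisfied.
So (i) is not satisfied (F AND T).
(ii) ≥10 days' notice — fails.
(iii) start within hours — fails.
(c) = F OR F OR F = false.
(1) = T AND T AND F = false.
(2) no prior violation — not satisfied.
Overall: F OR F → false.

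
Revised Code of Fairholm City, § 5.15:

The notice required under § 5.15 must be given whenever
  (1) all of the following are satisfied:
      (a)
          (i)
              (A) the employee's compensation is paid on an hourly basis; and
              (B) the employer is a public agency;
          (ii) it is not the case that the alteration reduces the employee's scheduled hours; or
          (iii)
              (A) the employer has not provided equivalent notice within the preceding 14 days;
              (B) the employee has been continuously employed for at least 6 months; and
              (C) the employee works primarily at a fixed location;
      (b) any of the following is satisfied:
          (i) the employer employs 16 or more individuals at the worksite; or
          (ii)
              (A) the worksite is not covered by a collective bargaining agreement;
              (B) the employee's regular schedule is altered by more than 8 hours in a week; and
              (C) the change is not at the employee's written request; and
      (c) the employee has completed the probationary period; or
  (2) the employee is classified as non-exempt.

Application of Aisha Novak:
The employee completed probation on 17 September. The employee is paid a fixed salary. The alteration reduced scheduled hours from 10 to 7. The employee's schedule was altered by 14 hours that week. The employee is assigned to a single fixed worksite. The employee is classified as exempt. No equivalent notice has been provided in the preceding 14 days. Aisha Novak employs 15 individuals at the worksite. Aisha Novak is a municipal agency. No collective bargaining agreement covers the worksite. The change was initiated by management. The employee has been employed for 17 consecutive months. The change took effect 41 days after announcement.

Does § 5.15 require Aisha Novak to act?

Yes — required.

(A) hourly-paid — not met.
(B) public agency — met.
(i) = F AND T = false.
(ii) not (hours reduced) — fails.
(A) no recent notice — satisfied.
(B) tenure ≥ 6 mo. — holds.
(C) fixed location — holds.
(iii): T AND T AND T → true.
So (a) is satisfied (F OR F OR T).
(i) ≥ 16 at site — not met.
(A) no CBA — satisfied.
(B) schedule shift > 8h — satisfied.
(C) not employee-requested — satisfied.
(ii): T AND T AND T → true.
So (b) is satisfied (F OR T).
(c) past probation — satisfied.
(1) = T AND T AND T = true.
(2) non-exempt — fails.
Overall: T OR F → true.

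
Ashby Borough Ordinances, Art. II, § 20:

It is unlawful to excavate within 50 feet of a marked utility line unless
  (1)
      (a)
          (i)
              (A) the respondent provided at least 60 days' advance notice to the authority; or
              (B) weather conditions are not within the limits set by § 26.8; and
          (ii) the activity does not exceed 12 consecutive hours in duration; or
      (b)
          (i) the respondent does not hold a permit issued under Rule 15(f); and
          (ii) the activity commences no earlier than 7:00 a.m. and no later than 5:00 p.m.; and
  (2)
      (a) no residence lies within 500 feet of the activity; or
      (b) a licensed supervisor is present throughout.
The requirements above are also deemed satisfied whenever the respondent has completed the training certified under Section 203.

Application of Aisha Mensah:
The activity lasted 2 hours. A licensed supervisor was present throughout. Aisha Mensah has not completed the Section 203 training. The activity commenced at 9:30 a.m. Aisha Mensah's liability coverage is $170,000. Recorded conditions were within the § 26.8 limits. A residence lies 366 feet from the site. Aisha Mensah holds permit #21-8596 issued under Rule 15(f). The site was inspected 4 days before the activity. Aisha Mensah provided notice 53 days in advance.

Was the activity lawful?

No — unlawful.

(A) ≥60 days' notice — not satisfied.
(B) not (weather ok) — not met.
(i): F OR F → false.
(ii) ≤ 12 hrs duration — holds.
So (a) is not satisfied (F AND T).
(i) not (holds permit) — fails.
(ii) start within hours — holds.
So (b) is not satisfied (F AND T).
(1): F OR F → false.
(a) no residence in 500 ft — not met.
(b) supervisor present — met.
(2): F OR T → true.
So Overall is not satisfied (F AND T).
Exception (training certified) — not satisfied.
Result: main false OR exception false → false.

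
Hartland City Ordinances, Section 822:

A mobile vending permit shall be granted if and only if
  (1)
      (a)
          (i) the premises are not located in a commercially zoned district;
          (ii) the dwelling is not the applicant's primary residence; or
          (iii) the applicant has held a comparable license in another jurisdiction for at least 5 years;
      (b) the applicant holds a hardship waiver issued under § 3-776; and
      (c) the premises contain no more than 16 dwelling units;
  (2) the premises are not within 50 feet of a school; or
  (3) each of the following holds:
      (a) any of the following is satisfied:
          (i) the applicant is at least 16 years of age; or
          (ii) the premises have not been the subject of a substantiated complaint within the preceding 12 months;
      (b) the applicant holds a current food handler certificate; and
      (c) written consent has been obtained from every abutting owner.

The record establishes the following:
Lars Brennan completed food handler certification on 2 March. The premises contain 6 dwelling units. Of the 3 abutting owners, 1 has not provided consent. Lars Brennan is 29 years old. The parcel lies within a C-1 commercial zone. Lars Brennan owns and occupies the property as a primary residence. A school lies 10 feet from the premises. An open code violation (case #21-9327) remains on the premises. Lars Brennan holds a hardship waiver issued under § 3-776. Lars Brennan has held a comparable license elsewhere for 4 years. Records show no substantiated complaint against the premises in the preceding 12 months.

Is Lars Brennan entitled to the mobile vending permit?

(i) not (commercially zoned) — fails.
(ii) not (primary residence) — not met.
(iii) prior license ≥ 5 yr — fails.
So (a) is not satisfied (F OR F OR F).
(b) hardship waiver — satisfied.
(c) ≤ 16 units — holds.
(1) = F AND T AND T = false.
(2) ≥50 ft from school — fails.
(i) age ≥ 16 — met.
(ii) no complaint in 12 mo. — satisfied.
(a): T OR T → true.
(b) food handler cert. — holds.
(c) all abutters consent — fails.
So (3) is not satisfied (T AND T AND F).
Overall: F OR F OR F → false.

No — denied.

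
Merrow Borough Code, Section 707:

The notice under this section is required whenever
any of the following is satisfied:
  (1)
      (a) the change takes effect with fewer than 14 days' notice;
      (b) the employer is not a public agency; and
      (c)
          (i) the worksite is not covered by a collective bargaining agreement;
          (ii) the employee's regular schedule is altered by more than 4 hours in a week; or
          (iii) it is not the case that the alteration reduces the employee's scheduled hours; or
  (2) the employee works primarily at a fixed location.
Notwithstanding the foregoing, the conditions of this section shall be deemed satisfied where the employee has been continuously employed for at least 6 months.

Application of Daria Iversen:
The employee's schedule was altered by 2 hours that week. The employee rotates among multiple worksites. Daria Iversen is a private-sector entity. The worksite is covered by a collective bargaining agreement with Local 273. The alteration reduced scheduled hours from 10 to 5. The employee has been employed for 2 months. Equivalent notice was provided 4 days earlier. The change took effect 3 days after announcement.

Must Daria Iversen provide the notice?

No — not required.

(a) < 14 days' notice — holds.
(b) not (public agency) — satisfied.
(i) no CBA — not met.
(ii) schedule shift > 4h — not met.
(iii) not (hours reduced) — not satisfied.
(c) = F OR F OR F = false.
(1): T AND T AND F → false.
(2) fixed location — not met.
So Overall is not satisfied (F OR F).
Exception (tenure ≥ 6 mo.) — not satisfied.
Result: main false OR exception false → false.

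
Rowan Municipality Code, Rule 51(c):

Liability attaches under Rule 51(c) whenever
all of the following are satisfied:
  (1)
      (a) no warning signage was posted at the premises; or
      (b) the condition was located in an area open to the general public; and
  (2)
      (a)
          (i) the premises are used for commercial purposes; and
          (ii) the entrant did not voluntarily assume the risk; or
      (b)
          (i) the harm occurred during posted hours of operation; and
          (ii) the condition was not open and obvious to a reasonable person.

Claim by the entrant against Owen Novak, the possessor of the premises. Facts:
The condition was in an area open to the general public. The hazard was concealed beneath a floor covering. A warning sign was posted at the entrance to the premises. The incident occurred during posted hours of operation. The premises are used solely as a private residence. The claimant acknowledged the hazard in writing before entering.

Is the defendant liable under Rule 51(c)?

(a) no signage posted — fails.
(b) public area — satisfied.
(1) = F OR T = true.
(i) commercial use — fails.
(ii) no assumed risk — not satisfied.
So (a) is not satisfied (F AND F).
(i) during posted hours — met.
(ii) not open/obvious — met.
(b): T AND T → true.
So (2) is satisfied (F OR T).
Overall: T AND T → true.

Yes — liable.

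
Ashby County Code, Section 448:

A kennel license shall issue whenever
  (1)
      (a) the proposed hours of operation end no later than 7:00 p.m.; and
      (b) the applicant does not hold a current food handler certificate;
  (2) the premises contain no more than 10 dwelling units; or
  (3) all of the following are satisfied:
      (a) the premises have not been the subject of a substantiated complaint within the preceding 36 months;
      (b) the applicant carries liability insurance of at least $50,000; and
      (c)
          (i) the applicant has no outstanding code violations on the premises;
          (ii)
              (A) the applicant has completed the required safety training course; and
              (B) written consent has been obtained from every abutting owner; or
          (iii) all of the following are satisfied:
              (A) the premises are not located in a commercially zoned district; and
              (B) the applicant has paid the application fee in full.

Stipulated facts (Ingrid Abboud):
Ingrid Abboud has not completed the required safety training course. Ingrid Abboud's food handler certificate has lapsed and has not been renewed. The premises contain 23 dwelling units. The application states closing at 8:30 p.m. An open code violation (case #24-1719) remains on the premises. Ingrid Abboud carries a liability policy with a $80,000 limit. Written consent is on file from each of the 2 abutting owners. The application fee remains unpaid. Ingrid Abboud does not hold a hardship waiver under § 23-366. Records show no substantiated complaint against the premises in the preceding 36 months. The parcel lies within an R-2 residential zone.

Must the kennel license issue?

No — denied.

(a) closes by 7 p.m. — not satisfied.
(b) not (food handler cert.) — holds.
(1): F AND T → false.
(2) ≤ 10 units — not satisfied.
(a) no complaint in 36 mo. — holds.
(b) insurance ≥ $50,000 — holds.
(i) no code violations — not satisfied.
(A) safety training — fails.
(B) all abutters consent — holds.
So (ii) is not satisfied (F AND T).
(A) not (commercially zoned) — satisfied.
(B) fee paid — not met.
(iii): T AND F → false.
So (c) is not satisfied (F OR F OR F).
(3) = T AND T AND F = false.
Overall = F OR F OR F = false.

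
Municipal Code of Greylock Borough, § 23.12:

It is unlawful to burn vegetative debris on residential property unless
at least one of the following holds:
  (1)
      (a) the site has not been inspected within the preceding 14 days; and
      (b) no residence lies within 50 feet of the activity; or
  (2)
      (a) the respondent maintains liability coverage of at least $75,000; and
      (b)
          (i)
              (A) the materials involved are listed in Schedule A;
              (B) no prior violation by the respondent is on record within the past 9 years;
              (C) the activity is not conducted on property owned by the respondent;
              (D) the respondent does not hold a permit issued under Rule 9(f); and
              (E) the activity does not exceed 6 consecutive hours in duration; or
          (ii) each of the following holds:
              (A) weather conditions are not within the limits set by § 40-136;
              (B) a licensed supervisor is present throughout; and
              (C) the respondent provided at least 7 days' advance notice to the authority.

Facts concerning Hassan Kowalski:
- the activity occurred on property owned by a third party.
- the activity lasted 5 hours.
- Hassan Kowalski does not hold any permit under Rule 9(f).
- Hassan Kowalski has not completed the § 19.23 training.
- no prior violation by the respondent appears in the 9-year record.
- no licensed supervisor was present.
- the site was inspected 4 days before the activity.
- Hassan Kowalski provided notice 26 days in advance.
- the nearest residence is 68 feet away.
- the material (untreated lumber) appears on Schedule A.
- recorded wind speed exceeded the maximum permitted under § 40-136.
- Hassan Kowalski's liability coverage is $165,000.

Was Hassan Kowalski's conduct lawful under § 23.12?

(a) not (site inspected) — not satisfied.
(b) no residence in 50 ft — satisfied.
So (1) is not satisfied (F AND T).
(a) coverage ≥ $75,000 — holds.
(A) Schedule A material — satisfied.
(B) no prior violation — satisfied.
(C) not (own property) — satisfied.
(D) not (holds permit) — met.
(E) ≤ 6 hrs duration — satisfied.
(i) = T AND T AND T AND T AND T = true.
(A) not (weather ok) — met.
(B) supervisor present — not satisfied.
(C) ≥7 days' notice — holds.
(ii) = T AND F AND T = false.
So (b) is satisfied (T OR F).
(2): T AND T → true.
Overall: F OR T → true.

Yes — lawful.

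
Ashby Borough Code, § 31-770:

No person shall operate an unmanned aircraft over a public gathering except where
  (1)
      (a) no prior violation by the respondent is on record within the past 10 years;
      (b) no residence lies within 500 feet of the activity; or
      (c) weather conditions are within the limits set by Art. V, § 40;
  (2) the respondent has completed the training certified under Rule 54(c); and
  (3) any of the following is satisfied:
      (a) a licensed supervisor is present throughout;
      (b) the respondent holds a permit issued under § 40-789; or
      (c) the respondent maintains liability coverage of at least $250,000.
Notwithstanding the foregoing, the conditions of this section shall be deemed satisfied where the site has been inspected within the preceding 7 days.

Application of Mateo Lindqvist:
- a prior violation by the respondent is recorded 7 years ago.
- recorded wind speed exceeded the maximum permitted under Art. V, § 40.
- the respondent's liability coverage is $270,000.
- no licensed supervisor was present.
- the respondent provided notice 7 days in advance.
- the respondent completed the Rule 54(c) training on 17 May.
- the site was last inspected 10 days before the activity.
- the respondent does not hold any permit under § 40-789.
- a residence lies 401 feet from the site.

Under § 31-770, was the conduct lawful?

No — unlawful.

(a) no prior violation — not met.
(b) no residence in 500 ft — fails.
(c) weather ok — not satisfied.
(1): F OR F OR F → false.
(2) training certified — met.
(a) supervisor present — not satisfied.
(b) holds permit — not met.
(c) coverage ≥ $250,000 — holds.
(3): F OR F OR T → true.
Overall: F AND T AND T → false.
Exception (site inspected) — not satisfied.
Result: main false OR exception false → false.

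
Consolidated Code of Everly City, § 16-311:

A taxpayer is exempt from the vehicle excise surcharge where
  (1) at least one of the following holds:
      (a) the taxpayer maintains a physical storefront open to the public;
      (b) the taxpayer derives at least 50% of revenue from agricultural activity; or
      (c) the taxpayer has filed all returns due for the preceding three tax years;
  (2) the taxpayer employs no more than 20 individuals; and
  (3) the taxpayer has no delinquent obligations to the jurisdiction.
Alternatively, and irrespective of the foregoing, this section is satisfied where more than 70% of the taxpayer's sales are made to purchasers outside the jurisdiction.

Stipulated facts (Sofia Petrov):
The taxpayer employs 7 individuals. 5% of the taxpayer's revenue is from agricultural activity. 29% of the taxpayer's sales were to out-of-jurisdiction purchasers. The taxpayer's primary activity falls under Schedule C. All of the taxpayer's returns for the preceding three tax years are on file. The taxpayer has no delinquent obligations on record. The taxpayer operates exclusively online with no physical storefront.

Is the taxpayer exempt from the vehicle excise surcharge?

(a) has storefront — not met.
(b) ≥50% agricultural — not satisfied.
(c) returns current — satisfied.
So (1) is satisfied (F OR F OR T).
(2) ≤ 20 employees — met.
(3) no delinquency — met.
Overall = T AND T AND T = true.
Exception (>70% out-of-jur. sales) — not satisfied.
Result: main true OR exception false → true.

Yes — exempt.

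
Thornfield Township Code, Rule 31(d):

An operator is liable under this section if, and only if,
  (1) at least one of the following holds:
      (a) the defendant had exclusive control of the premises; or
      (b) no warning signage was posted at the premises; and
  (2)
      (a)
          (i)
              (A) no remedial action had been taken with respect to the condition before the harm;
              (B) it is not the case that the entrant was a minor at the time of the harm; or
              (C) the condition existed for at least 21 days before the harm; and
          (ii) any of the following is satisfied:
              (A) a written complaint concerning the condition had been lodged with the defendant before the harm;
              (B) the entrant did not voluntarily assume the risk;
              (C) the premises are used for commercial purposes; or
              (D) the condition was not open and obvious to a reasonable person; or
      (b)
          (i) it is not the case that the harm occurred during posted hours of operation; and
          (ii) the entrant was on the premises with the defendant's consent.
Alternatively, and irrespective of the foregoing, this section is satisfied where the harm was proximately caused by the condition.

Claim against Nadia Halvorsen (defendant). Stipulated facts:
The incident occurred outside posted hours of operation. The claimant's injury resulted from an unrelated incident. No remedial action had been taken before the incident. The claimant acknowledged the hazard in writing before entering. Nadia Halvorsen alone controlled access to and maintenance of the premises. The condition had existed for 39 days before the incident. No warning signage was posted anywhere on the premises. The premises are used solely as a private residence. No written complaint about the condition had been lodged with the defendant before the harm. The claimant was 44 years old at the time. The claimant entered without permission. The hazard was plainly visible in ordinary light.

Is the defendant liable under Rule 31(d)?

(a) exclusive control — holds.
(b) no signage posted — holds.
(1) = T OR T = true.
(A) no remedial action — satisfied.
(B) not (entrant a minor) — holds.
(C) condition ≥21 days old — holds.
(i): T OR T OR T → true.
(A) complaint lodged — not met.
(B) no assumed risk — not met.
(C) commercial use — fails.
(D) not open/obvious — fails.
So (ii) is not satisfied (F OR F OR F OR F).
(a): T AND F → false.
(i) not (during posted hours) — met.
(ii) consent to enter — not satisfied.
(b): T AND F → false.
(2): F OR F → false.
Overall = T AND F = false.
Exception (proximate cause) — not satisfied.
Result: main false OR exception false → false.

No — not liable.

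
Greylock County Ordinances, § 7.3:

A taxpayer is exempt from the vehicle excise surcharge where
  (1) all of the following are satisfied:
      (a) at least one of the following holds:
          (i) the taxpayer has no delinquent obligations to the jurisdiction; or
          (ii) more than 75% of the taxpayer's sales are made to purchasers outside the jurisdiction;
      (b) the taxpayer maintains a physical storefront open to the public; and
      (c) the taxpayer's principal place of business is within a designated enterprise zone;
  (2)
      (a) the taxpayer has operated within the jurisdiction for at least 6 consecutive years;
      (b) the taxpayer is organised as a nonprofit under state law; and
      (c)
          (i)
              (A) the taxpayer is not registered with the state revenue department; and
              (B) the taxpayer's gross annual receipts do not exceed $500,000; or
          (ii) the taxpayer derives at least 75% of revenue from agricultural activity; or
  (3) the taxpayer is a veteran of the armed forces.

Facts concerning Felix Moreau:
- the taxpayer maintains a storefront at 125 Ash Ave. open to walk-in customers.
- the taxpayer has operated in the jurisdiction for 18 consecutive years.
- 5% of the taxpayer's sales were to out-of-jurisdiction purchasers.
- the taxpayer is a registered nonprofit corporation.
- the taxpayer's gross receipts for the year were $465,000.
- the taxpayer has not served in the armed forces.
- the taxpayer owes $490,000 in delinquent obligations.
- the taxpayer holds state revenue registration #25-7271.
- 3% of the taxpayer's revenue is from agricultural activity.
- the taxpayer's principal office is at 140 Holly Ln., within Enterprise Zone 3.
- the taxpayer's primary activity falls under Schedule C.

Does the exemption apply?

(i) no delinquency — not satisfied.
(ii) >75% out-of-jur. sales — not satisfied.
So (a) is not satisfied (F OR F).
(b) has storefront — met.
(c) in enterprise zone — satisfied.
So (1) is not satisfied (F AND T AND T).
(a) ≥ 6 yrs in jurisdiction — met.
(b) nonprofit — satisfied.
(A) not (state-registered) — fails.
(B) receipts ≤ $500,000 — satisfied.
(i) = F AND T = false.
(ii) ≥75% agricultural — not met.
(c) = F OR F = false.
(2): T AND T AND F → false.
(3) veteran — fails.
Overall = F OR F OR F = false.

No — not exempt.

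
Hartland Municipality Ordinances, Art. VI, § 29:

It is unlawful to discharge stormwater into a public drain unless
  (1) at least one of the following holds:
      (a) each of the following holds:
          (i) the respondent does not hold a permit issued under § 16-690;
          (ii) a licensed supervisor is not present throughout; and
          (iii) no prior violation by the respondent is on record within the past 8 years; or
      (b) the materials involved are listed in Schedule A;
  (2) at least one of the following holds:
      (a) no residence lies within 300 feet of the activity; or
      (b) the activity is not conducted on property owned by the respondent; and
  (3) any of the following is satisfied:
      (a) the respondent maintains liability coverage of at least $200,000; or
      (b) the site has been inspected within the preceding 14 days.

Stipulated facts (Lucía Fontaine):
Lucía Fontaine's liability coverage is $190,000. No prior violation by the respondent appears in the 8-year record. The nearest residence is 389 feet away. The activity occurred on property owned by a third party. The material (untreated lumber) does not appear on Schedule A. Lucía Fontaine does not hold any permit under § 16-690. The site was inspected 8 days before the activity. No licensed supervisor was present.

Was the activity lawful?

(i) not (holds permit) — met.
(ii) not (supervisor present) — satisfied.
(iii) no prior violation — holds.
So (a) is satisfied (T AND T AND T).
(b) Schedule A material — not met.
(1): T OR F → true.
(a) no residence in 300 ft — satisfied.
(b) not (own property) — satisfied.
So (2) is satisfied (T OR T).
(a) coverage ≥ $200,000 — fails.
(b) site inspected — holds.
(3) = F OR T = true.
So Overall is satisfied (T AND T AND T).

Yes — lawful.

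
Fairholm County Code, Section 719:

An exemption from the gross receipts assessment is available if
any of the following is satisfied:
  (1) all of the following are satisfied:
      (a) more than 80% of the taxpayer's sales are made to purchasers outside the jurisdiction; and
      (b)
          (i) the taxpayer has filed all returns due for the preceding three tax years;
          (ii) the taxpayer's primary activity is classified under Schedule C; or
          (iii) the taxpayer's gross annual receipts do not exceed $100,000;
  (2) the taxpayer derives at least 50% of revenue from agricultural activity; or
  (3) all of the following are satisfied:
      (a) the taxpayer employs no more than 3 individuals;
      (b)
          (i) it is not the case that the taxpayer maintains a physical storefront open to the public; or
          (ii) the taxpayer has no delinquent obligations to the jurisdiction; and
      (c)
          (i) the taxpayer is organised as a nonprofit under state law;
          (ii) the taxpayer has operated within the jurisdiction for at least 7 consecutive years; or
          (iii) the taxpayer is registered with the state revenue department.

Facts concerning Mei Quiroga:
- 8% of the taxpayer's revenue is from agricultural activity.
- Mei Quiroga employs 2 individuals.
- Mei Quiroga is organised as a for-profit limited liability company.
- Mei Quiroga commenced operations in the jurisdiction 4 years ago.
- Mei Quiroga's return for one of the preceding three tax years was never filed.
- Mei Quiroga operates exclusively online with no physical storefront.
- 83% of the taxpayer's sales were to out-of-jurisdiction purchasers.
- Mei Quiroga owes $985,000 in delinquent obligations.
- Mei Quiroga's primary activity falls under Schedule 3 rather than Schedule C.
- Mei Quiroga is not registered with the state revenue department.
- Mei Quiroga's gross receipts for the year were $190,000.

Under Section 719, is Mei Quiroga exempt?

No — not exempt.

(a) >80% out-of-jur. sales — holds.
(i) returns current — fails.
(ii) Schedule C activity — fails.
(iii) receipts ≤ $100,000 — fails.
So (b) is not satisfied (F OR F OR F).
(1): T AND F → false.
(2) ≥50% agricultural — not met.
(a) ≤ 3 employees — met.
(i) not (has storefront) — holds.
(ii) no delinquency — not satisfied.
(b): T OR F → true.
(i) nonprofit — not satisfied.
(ii) ≥ 7 yrs in jurisdiction — fails.
(iii) state-registered — not met.
(c) = F OR F OR F = false.
So (3) is not satisfied (T AND T AND F).
Overall = F OR F OR F = false.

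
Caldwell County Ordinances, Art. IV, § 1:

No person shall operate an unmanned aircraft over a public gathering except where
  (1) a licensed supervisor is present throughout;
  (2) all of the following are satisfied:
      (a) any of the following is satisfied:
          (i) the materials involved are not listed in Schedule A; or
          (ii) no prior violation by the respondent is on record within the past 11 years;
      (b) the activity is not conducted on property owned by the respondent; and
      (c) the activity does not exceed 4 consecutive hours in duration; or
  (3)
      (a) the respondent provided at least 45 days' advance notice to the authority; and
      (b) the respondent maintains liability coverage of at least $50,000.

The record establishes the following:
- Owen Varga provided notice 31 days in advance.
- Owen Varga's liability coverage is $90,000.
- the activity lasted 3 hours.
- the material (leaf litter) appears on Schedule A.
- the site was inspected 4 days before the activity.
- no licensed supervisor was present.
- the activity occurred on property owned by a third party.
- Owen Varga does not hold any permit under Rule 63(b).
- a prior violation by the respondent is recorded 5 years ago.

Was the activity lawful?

(1) supervisor present — not met.
(i) not (Schedule A material) — fails.
(ii) no prior violation — not met.
So (a) is not satisfied (F OR F).
(b) not (own property) — holds.
(c) ≤ 4 hrs duration — met.
(2) = F AND T AND T = false.
(a) ≥45 days' notice — not satisfied.
(b) coverage ≥ $50,000 — met.
So (3) is not satisfied (F AND T).
So Overall is not satisfied (F OR F OR F).

No — unlawful.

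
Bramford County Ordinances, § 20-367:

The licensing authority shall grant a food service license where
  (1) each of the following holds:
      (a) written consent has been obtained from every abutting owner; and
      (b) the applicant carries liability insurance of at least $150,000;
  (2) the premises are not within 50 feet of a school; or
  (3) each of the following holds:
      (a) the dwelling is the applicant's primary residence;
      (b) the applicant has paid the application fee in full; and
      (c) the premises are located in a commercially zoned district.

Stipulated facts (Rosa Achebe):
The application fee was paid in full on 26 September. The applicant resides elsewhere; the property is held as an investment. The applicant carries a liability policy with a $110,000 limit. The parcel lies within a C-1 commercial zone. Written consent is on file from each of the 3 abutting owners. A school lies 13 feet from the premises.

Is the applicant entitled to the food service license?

(a) all abutters consent — holds.
(b) insurance ≥ $150,000 — fails.
So (1) is not satisfied (T AND F).
(2) ≥50 ft from school — not met.
(a) primary residence — not satisfied.
(b) fee paid — holds.
(c) commercially zoned — met.
So (3) is not satisfied (F AND T AND T).
Overall = F OR F OR F = false.

No — denied.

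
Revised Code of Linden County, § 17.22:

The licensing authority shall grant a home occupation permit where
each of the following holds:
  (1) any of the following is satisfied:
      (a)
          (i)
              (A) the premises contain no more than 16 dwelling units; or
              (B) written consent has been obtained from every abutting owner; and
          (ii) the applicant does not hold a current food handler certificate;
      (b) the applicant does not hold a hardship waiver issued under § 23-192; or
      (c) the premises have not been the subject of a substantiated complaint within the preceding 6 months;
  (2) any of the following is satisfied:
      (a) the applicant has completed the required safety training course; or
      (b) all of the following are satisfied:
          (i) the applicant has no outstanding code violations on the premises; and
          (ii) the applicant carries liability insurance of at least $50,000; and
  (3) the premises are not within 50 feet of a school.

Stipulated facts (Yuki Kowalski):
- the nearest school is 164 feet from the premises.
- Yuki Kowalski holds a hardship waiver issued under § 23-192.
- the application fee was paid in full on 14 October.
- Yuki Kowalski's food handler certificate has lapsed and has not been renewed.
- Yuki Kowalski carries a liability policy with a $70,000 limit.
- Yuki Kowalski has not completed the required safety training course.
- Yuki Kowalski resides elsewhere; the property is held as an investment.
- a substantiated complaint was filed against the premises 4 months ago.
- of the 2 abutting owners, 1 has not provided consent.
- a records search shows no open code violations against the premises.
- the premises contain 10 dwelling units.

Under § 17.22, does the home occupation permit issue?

(A) ≤ 16 units — met.
(B) all abutters consent — fails.
(i) = T OR F = true.
(ii) not (food handler cert.) — met.
So (a) is satisfied (T AND T).
(b) not (hardship waiver) — fails.
(c) no complaint in 6 mo. — not satisfied.
(1) = T OR F OR F = true.
(a) safety training — not met.
(i) no code violations — satisfied.
(ii) insurance ≥ $50,000 — satisfied.
(b) = T AND T = true.
(2): F OR T → true.
(3) ≥50 ft from school — satisfied.
So Overall is satisfied (T AND T AND T).

Yes — granted.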